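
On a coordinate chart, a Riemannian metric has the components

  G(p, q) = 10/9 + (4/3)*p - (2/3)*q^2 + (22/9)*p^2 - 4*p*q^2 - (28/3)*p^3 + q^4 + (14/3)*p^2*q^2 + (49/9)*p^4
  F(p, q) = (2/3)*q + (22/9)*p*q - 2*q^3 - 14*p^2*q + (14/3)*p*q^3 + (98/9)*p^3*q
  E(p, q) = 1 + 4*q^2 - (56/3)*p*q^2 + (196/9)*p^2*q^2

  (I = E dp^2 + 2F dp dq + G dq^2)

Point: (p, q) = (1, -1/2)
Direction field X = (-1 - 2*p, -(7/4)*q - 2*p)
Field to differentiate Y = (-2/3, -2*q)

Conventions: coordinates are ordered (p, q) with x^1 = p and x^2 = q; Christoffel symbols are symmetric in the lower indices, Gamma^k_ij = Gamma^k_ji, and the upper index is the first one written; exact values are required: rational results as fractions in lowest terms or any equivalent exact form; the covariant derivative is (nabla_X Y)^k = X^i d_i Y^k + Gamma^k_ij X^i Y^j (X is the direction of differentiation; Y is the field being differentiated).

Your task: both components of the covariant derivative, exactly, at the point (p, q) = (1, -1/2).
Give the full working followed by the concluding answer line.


E = 25/9, F = -1/3, G = 17/16 at the point
E_p = 56/9, E_q = -64/9, F_p = -149/36, F_q = 2, G_p = 4/3, G_q = -1/2
EG - F^2 = 409/144;  g^inv = (144/409) * [[17/16, 1/3], [1/3, 25/9]]
first-kind symbols [ij,l] = (1/2)(d_i g_jl + d_j g_il - d_l g_ij): [pp,p] = E_p/2 = 28/9, [pp,q] = F_p - E_q/2 = -7/12, [pq,p] = E_q/2 = -32/9, [pq,q] = G_p/2 = 2/3, [qq,p] = F_q - G_p/2 = 4/3, [qq,q] = G_q/2 = -1/4
Gamma^p_ij = (G*[ij,p] - F*[ij,q])/(EG - F^2), Gamma^q_ij = (E*[ij,q] - F*[ij,p])/(EG - F^2)
Gamma_ppp = 448/409, Gamma_ppq = -512/409, Gamma_pqq = 192/409, Gamma_qpp = -84/409, Gamma_qpq = 96/409, Gamma_qqq = -36/409
X = (-3, -9/8), Y = (-2/3, 1) at the point

Answer: (nabla_X Y)^p = 1832/409, (nabla_X Y)^q = 2307/1636


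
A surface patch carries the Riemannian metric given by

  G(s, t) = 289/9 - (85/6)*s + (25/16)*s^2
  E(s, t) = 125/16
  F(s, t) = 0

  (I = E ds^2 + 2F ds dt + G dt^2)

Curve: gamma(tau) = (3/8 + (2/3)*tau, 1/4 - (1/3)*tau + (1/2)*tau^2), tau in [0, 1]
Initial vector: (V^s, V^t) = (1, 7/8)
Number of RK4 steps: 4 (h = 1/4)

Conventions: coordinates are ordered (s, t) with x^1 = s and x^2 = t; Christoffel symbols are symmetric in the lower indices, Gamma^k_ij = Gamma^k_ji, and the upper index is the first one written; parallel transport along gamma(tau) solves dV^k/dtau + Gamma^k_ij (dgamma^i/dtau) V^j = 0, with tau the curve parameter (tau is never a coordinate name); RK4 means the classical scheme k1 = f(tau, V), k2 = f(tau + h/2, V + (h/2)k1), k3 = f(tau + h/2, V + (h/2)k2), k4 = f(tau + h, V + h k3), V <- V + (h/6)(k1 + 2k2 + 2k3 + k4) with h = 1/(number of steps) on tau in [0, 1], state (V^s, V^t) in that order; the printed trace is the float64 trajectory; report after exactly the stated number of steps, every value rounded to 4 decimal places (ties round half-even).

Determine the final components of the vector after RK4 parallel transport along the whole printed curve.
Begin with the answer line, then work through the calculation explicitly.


Answer: V^s = 0.8761, V^t = 1.0869

gamma'(tau) = (2/3, -1/3 + tau); f(tau, V)^k = -Gamma^k_ij(gamma(tau)) gamma'^i(tau) V^j; h = 1/4; intermediate values shown to 6 dp
curve data and Christoffel symbols at the stage parameters:
  tau = 0.000000: gamma = (0.375000, 0.250000), gamma' = (0.666667, -0.333333); Gamma_sss = 0.000000, Gamma_sst = 0.000000, Gamma_stt = 0.831667, Gamma_tss = 0.000000, Gamma_tst = -0.240481, Gamma_ttt = 0.000000
  tau = 0.125000: gamma = (0.458333, 0.216146), gamma' = (0.666667, -0.208333); Gamma_sss = 0.000000, Gamma_sst = 0.000000, Gamma_stt = 0.815000, Gamma_tss = 0.000000, Gamma_tst = -0.245399, Gamma_ttt = 0.000000
  tau = 0.250000: gamma = (0.541667, 0.197917), gamma' = (0.666667, -0.083333); Gamma_sss = 0.000000, Gamma_sst = 0.000000, Gamma_stt = 0.798333, Gamma_tss = 0.000000, Gamma_tst = -0.250522, Gamma_ttt = 0.000000
  tau = 0.375000: gamma = (0.625000, 0.195312), gamma' = (0.666667, 0.041667); Gamma_sss = 0.000000, Gamma_sst = 0.000000, Gamma_stt = 0.781667, Gamma_tss = 0.000000, Gamma_tst = -0.255864, Gamma_ttt = 0.000000
  tau = 0.500000: gamma = (0.708333, 0.208333), gamma' = (0.666667, 0.166667); Gamma_sss = 0.000000, Gamma_sst = 0.000000, Gamma_stt = 0.765000, Gamma_tss = 0.000000, Gamma_tst = -0.261438, Gamma_ttt = 0.000000
  tau = 0.625000: gamma = (0.791667, 0.236979), gamma' = (0.666667, 0.291667); Gamma_sss = 0.000000, Gamma_sst = 0.000000, Gamma_stt = 0.748333, Gamma_tss = 0.000000, Gamma_tst = -0.267261, Gamma_ttt = 0.000000
  tau = 0.750000: gamma = (0.875000, 0.281250), gamma' = (0.666667, 0.416667); Gamma_sss = 0.000000, Gamma_sst = 0.000000, Gamma_stt = 0.731667, Gamma_tss = 0.000000, Gamma_tst = -0.273349, Gamma_ttt = 0.000000
  tau = 0.875000: gamma = (0.958333, 0.341146), gamma' = (0.666667, 0.541667); Gamma_sss = 0.000000, Gamma_sst = 0.000000, Gamma_stt = 0.715000, Gamma_tss = 0.000000, Gamma_tst = -0.279720, Gamma_ttt = 0.000000
  tau = 1.000000: gamma = (1.041667, 0.416667), gamma' = (0.666667, 0.666667); Gamma_sss = 0.000000, Gamma_sst = 0.000000, Gamma_stt = 0.698333, Gamma_tss = 0.000000, Gamma_tst = -0.286396, Gamma_ttt = 0.000000
step 0: V^s = 1.0000, V^t = 0.8750
step 1: k1 = (0.242569, 0.060120), k2 = (0.149844, 0.091704), k3 = (0.150514, 0.092942), k4 = (0.059758, 0.128356); V <- V + (h/6)(k1 + 2k2 + 2k3 + k4): V^s = 1.0376, V^t = 0.8982
step 2: k1 = (0.059758, 0.128357), k2 = (-0.029778, 0.167097), k3 = (-0.029935, 0.167803), k4 = (-0.119874, 0.208754); V <- V + (h/6)(k1 + 2k2 + 2k3 + k4): V^s = 1.0301, V^t = 0.9402
step 3: k1 = (-0.119875, 0.208755), k2 = (-0.210906, 0.251300), k3 = (-0.212067, 0.251361), k4 = (-0.305786, 0.294076); V <- V + (h/6)(k1 + 2k2 + 2k3 + k4): V^s = 0.9772, V^t = 1.0030
step 4: k1 = (-0.305786, 0.294079), k2 = (-0.402704, 0.336165), k3 = (-0.404741, 0.335310), k4 = (-0.505995, 0.374766); V <- V + (h/6)(k1 + 2k2 + 2k3 + k4): V^s = 0.8761, V^t = 1.0869


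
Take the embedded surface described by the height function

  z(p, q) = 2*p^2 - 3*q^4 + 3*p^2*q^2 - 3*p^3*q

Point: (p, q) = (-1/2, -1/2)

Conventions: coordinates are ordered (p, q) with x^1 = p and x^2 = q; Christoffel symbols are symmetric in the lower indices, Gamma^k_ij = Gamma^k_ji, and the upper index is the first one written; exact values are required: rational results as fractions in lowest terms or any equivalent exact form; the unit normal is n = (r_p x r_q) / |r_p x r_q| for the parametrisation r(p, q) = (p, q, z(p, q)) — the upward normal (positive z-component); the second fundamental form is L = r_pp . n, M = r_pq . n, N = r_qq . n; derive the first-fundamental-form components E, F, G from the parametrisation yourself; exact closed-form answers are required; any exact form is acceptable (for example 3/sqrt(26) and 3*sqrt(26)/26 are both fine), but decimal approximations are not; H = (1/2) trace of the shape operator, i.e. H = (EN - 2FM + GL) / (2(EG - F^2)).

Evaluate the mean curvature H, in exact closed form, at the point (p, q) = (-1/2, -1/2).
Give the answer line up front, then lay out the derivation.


Answer: H = -1427*sqrt(314)/24649

z_p = -13/8, z_q = 9/8, z_pp = 1, z_pq = 3/4, z_qq = -15/2
E = 233/64, F = -117/64, G = 145/64; answer radicand W^2 = 157/32
unnormalised second-form numerators: l = 1, m = 3/4, n = -15/2; L = l/sqrt(157/32), and similarly M = m/sqrt(W^2), N = n/sqrt(W^2)
H = (E*n - 2*F*m + G*l) / (2*(EG - F^2)*sqrt(W^2)); E*n - 2*F*m + G*l = -1427/64, EG - F^2 = 157/32, so H = (-1427/628)/sqrt(157/32)


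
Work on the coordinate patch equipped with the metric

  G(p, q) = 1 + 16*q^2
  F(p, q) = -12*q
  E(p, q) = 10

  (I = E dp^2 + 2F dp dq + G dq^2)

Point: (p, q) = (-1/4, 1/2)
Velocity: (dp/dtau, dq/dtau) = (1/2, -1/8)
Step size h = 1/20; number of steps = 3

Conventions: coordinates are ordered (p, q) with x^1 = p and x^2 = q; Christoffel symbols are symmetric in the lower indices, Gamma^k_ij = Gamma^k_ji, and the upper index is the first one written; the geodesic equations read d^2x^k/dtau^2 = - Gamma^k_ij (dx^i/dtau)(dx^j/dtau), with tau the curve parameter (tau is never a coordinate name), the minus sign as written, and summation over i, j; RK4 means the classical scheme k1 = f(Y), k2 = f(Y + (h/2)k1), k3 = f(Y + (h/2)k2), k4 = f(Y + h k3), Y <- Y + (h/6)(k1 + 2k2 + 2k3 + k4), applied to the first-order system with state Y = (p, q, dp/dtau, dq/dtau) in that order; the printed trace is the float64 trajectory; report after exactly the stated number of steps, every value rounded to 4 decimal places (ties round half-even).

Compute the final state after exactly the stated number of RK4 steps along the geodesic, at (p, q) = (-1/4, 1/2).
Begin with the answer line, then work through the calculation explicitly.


Answer: p = -0.1748, q = 0.4811, dp/dtau = 0.5021, dq/dtau = -0.1263

f(Y) = (dp/dtau, dq/dtau, -Gamma^p_ij Y'^i Y'^j, -Gamma^q_ij Y'^i Y'^j) with the Gammas evaluated at the stage position; h = 0.050000; intermediate values shown to 6 dp
step 0: p = -0.2500, q = 0.5000, dp/dtau = 0.5000, dq/dtau = -0.1250
step 1:
  k1: at (p, q) = (-0.250000, 0.500000), (dp/dtau, dq/dtau) = (0.500000, -0.125000); Gamma_ppp = 0.000000, Gamma_ppq = 0.000000, Gamma_pqq = -0.857143, Gamma_qpp = 0.000000, Gamma_qpq = 0.000000, Gamma_qqq = 0.571429; k1 = (0.500000, -0.125000, 0.013393, -0.008929)
  k2: at (p, q) = (-0.237500, 0.496875), (dp/dtau, dq/dtau) = (0.500335, -0.125223); Gamma_ppp = 0.000000, Gamma_ppq = 0.000000, Gamma_pqq = -0.860205, Gamma_qpp = 0.000000, Gamma_qpq = 0.000000, Gamma_qqq = 0.569886; k2 = (0.500335, -0.125223, 0.013489, -0.008936)
  k3: at (p, q) = (-0.237492, 0.496869), (dp/dtau, dq/dtau) = (0.500337, -0.125223); Gamma_ppp = 0.000000, Gamma_ppq = 0.000000, Gamma_pqq = -0.860211, Gamma_qpp = 0.000000, Gamma_qpq = 0.000000, Gamma_qqq = 0.569883; k3 = (0.500337, -0.125223, 0.013489, -0.008936)
  k4: at (p, q) = (-0.224983, 0.493739), (dp/dtau, dq/dtau) = (0.500674, -0.125447); Gamma_ppp = 0.000000, Gamma_ppq = 0.000000, Gamma_pqq = -0.863281, Gamma_qpp = 0.000000, Gamma_qpq = 0.000000, Gamma_qqq = 0.568314; k4 = (0.500674, -0.125447, 0.013585, -0.008944)
  Y <- Y + (h/6)(k1 + 2k2 + 2k3 + k4): p = -0.2250, q = 0.4937, dp/dtau = 0.5007, dq/dtau = -0.1254
step 2:
  k1: at (p, q) = (-0.224983, 0.493739), (dp/dtau, dq/dtau) = (0.500674, -0.125447); Gamma_ppp = 0.000000, Gamma_ppq = 0.000000, Gamma_pqq = -0.863281, Gamma_qpp = 0.000000, Gamma_qpq = 0.000000, Gamma_qqq = 0.568314; k1 = (0.500674, -0.125447, 0.013585, -0.008944)
  k2: at (p, q) = (-0.212466, 0.490603), (dp/dtau, dq/dtau) = (0.501014, -0.125670); Gamma_ppp = 0.000000, Gamma_ppq = 0.000000, Gamma_pqq = -0.866360, Gamma_qpp = 0.000000, Gamma_qpq = 0.000000, Gamma_qqq = 0.566718; k2 = (0.501014, -0.125670, 0.013682, -0.008950)
  k3: at (p, q) = (-0.212458, 0.490597), (dp/dtau, dq/dtau) = (0.501017, -0.125671); Gamma_ppp = 0.000000, Gamma_ppq = 0.000000, Gamma_pqq = -0.866365, Gamma_qpp = 0.000000, Gamma_qpq = 0.000000, Gamma_qqq = 0.566715; k3 = (0.501017, -0.125671, 0.013683, -0.008950)
  k4: at (p, q) = (-0.199932, 0.487455), (dp/dtau, dq/dtau) = (0.501359, -0.125894); Gamma_ppp = 0.000000, Gamma_ppq = 0.000000, Gamma_pqq = -0.869452, Gamma_qpp = 0.000000, Gamma_qpq = 0.000000, Gamma_qqq = 0.565092; k4 = (0.501359, -0.125894, 0.013780, -0.008956)
  Y <- Y + (h/6)(k1 + 2k2 + 2k3 + k4): p = -0.1999, q = 0.4875, dp/dtau = 0.5014, dq/dtau = -0.1259
step 3:
  k1: at (p, q) = (-0.199932, 0.487455), (dp/dtau, dq/dtau) = (0.501359, -0.125894); Gamma_ppp = 0.000000, Gamma_ppq = 0.000000, Gamma_pqq = -0.869452, Gamma_qpp = 0.000000, Gamma_qpq = 0.000000, Gamma_qqq = 0.565092; k1 = (0.501359, -0.125894, 0.013780, -0.008956)
  k2: at (p, q) = (-0.187398, 0.484308), (dp/dtau, dq/dtau) = (0.501703, -0.126118); Gamma_ppp = 0.000000, Gamma_ppq = 0.000000, Gamma_pqq = -0.872545, Gamma_qpp = 0.000000, Gamma_qpq = 0.000000, Gamma_qqq = 0.563441; k2 = (0.501703, -0.126118, 0.013879, -0.008962)
  k3: at (p, q) = (-0.187390, 0.484302), (dp/dtau, dq/dtau) = (0.501706, -0.126118); Gamma_ppp = 0.000000, Gamma_ppq = 0.000000, Gamma_pqq = -0.872551, Gamma_qpp = 0.000000, Gamma_qpq = 0.000000, Gamma_qqq = 0.563438; k3 = (0.501706, -0.126118, 0.013879, -0.008962)
  k4: at (p, q) = (-0.174847, 0.481149), (dp/dtau, dq/dtau) = (0.502053, -0.126342); Gamma_ppp = 0.000000, Gamma_ppq = 0.000000, Gamma_pqq = -0.875652, Gamma_qpp = 0.000000, Gamma_qpq = 0.000000, Gamma_qqq = 0.561759; k4 = (0.502053, -0.126342, 0.013978, -0.008967)
  Y <- Y + (h/6)(k1 + 2k2 + 2k3 + k4): p = -0.1748, q = 0.4811, dp/dtau = 0.5021, dq/dtau = -0.1263


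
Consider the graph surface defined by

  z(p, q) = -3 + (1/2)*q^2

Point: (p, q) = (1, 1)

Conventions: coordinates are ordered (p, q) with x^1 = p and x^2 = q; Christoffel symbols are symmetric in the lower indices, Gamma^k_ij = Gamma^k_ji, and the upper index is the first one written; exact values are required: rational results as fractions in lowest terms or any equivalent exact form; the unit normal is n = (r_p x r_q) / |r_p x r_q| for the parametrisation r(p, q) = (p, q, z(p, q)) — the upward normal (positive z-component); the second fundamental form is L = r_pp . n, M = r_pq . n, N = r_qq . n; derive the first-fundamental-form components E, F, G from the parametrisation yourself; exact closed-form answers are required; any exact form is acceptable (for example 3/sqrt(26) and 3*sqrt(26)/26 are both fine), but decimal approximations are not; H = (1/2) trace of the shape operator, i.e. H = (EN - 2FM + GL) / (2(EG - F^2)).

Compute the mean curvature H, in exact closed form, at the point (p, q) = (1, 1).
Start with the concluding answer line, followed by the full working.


Answer: H = sqrt(2)/8

z_p = 0, z_q = 1, z_pp = 0, z_pq = 0, z_qq = 1
E = 1, F = 0, G = 2; answer radicand W^2 = 2
unnormalised second-form numerators: l = 0, m = 0, n = 1; L = l/sqrt(2), and similarly M = m/sqrt(W^2), N = n/sqrt(W^2)
H = (E*n - 2*F*m + G*l) / (2*(EG - F^2)*sqrt(W^2)); E*n - 2*F*m + G*l = 1, EG - F^2 = 2, so H = (1/4)/sqrt(2)


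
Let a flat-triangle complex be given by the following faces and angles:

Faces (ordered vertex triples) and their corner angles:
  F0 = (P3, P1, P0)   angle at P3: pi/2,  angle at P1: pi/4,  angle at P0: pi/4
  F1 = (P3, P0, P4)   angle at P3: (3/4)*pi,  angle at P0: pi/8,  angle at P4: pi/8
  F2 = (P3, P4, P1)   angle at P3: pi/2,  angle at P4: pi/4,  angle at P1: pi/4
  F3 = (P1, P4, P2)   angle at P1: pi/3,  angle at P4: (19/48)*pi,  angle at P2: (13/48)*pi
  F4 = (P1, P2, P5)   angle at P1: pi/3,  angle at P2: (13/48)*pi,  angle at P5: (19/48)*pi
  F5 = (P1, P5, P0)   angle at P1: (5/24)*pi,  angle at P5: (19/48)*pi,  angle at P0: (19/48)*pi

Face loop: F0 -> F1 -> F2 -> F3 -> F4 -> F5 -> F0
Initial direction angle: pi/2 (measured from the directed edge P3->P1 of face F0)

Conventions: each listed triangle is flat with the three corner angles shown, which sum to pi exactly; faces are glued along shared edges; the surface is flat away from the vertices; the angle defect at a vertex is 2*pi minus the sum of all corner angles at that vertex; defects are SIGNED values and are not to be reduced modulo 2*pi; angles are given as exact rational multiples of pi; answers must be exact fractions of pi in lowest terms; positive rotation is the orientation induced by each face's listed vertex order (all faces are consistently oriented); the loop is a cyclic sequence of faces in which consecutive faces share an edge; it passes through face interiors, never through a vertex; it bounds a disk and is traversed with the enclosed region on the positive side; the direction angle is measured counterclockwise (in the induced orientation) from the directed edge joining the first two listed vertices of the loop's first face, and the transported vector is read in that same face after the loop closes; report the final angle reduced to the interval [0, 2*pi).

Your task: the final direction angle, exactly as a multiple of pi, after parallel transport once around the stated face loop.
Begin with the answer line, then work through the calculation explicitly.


Answer: final direction angle = (11/8)*pi

enclosed vertex P1: corner angles sum to (11/8)*pi, defect = 2*pi - (11/8)*pi = (5/8)*pi
enclosed vertex P3: corner angles sum to (7/4)*pi, defect = 2*pi - (7/4)*pi = pi/4
final direction = starting direction + enclosed defect total, reduced mod 2*pi (induced orientation)
final angle = pi/2 + (7/8)*pi = (11/8)*pi (mod 2*pi)


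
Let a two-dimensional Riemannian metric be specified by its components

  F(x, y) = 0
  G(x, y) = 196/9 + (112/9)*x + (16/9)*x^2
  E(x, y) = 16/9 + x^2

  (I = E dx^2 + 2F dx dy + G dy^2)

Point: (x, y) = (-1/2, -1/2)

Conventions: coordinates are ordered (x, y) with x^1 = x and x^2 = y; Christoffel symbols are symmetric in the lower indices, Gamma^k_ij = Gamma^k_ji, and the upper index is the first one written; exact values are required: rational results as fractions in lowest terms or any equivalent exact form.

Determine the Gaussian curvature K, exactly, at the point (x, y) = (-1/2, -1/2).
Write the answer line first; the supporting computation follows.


Answer: K = -216/5329

E = 73/36, F = 0, G = 16, EG - F^2 = 292/9 at the point
E_x = -1, E_y = 0, F_x = 0, F_y = 0, G_x = 32/3, G_y = 0
E_yy = 0, F_xy = 0, G_xx = 32/9
By Brioschi, K is (det M1 - det M2) divided by (EG - F^2) squared.
M1 = [[-E_yy/2 + F_xy - G_xx/2, E_x/2, F_x - E_y/2], [F_y - G_x/2, E, F], [G_y/2, F, G]] = [[-16/9, -1/2, 0], [-16/3, 73/36, 0], [0, 0, 16]]; det M1 = -8128/81
M2 = [[0, E_y/2, G_x/2], [E_y/2, E, F], [G_x/2, F, G]] = [[0, 0, 16/3], [0, 73/36, 0], [16/3, 0, 16]]; det M2 = -4672/81
det M1 - det M2 = -128/3; K = -128/3 / (292/9)^2 = -216/5329


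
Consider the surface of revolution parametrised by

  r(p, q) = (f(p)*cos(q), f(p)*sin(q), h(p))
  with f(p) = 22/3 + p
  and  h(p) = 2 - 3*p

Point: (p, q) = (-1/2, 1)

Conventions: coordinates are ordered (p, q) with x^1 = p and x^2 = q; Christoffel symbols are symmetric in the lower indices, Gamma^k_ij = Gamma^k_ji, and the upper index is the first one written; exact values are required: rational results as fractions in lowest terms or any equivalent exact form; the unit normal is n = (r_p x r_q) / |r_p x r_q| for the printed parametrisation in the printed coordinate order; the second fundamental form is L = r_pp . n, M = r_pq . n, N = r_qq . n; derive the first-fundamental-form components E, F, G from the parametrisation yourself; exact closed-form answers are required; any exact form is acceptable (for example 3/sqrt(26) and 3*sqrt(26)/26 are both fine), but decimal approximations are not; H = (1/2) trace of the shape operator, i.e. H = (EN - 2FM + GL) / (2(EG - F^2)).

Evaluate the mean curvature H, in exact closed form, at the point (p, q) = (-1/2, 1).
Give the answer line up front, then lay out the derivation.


Answer: H = -9*sqrt(10)/410

f = 41/6, f' = 1, f'' = 0, h' = -3, h'' = 0
E = 10, F = 0, G = 1681/36; answer radicand W^2 = 10
unnormalised second-form numerators: l = 0, m = 0, n = -41/2; L = l/sqrt(10), and similarly M = m/sqrt(W^2), N = n/sqrt(W^2)
H = (E*n - 2*F*m + G*l) / (2*(EG - F^2)*sqrt(W^2)); E*n - 2*F*m + G*l = -205, EG - F^2 = 8405/18, so H = (-9/41)/sqrt(10)


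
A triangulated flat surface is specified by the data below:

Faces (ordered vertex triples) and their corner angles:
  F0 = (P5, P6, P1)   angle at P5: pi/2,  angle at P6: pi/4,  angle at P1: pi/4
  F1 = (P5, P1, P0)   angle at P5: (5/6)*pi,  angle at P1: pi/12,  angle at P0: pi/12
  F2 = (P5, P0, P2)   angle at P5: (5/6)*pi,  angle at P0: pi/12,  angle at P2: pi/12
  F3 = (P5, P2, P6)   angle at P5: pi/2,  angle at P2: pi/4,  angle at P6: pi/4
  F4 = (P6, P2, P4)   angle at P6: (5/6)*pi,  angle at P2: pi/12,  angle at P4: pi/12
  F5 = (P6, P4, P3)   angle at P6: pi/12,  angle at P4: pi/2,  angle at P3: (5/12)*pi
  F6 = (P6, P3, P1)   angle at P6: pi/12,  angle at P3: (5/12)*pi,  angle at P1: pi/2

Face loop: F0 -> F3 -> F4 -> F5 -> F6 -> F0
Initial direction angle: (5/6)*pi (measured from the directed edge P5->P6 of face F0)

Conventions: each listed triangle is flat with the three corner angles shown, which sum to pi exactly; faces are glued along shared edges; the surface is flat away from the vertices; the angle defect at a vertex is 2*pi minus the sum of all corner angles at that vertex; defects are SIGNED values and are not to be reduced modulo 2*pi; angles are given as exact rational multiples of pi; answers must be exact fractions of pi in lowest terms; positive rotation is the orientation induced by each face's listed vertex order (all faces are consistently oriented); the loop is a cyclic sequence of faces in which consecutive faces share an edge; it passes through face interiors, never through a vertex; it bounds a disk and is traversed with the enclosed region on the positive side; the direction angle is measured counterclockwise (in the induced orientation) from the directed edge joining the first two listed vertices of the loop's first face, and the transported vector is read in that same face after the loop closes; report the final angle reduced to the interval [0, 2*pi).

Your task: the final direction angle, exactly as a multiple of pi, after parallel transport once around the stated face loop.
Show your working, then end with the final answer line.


enclosed vertex P6: corner angles sum to (3/2)*pi, defect = 2*pi - (3/2)*pi = pi/2
final direction = starting direction + enclosed defect total, reduced mod 2*pi (induced orientation)
final angle = (5/6)*pi + pi/2 = (4/3)*pi (mod 2*pi)

Answer: final direction angle = (4/3)*pi


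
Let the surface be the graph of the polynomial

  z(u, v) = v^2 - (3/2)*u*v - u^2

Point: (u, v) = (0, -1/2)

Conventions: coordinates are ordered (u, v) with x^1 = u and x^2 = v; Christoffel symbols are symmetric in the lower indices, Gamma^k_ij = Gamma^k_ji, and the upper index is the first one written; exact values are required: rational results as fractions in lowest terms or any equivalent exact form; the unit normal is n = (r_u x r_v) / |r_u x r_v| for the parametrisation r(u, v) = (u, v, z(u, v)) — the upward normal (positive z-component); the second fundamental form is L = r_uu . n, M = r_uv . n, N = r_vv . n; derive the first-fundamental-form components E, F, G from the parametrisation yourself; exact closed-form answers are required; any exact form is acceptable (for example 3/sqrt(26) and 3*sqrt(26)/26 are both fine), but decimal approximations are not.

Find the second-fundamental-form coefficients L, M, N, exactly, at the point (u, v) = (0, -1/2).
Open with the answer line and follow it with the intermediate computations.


Answer: L = -8*sqrt(41)/41, M = -6*sqrt(41)/41, N = 8*sqrt(41)/41

z_u = 3/4, z_v = -1, z_uu = -2, z_uv = -3/2, z_vv = 2
E = 25/16, F = -3/4, G = 2; answer radicand W^2 = 41/16
unnormalised second-form numerators: l = -2, m = -3/2, n = 2; L = l/sqrt(41/16), and similarly M = m/sqrt(W^2), N = n/sqrt(W^2)


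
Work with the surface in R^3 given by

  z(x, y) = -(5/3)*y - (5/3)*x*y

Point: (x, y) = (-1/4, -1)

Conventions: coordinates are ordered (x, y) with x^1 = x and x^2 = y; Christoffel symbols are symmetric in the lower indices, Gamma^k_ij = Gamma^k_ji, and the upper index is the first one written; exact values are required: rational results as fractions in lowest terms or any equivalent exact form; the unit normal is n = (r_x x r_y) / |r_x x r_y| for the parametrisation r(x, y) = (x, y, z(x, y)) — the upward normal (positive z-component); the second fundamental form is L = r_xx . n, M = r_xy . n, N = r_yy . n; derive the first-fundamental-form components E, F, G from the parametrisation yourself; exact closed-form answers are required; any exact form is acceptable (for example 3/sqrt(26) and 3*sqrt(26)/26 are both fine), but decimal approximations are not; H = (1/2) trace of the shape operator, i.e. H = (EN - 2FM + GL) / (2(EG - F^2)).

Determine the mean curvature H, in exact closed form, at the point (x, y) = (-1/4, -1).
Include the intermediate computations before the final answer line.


z_x = 5/3, z_y = -5/4, z_xx = 0, z_xy = -5/3, z_yy = 0
E = 34/9, F = -25/12, G = 41/16; answer radicand W^2 = 769/144
unnormalised second-form numerators: l = 0, m = -5/3, n = 0; L = l/sqrt(769/144), and similarly M = m/sqrt(W^2), N = n/sqrt(W^2)
H = (E*n - 2*F*m + G*l) / (2*(EG - F^2)*sqrt(W^2)); E*n - 2*F*m + G*l = -125/18, EG - F^2 = 769/144, so H = (-500/769)/sqrt(769/144)

Answer: H = -6000*sqrt(769)/591361


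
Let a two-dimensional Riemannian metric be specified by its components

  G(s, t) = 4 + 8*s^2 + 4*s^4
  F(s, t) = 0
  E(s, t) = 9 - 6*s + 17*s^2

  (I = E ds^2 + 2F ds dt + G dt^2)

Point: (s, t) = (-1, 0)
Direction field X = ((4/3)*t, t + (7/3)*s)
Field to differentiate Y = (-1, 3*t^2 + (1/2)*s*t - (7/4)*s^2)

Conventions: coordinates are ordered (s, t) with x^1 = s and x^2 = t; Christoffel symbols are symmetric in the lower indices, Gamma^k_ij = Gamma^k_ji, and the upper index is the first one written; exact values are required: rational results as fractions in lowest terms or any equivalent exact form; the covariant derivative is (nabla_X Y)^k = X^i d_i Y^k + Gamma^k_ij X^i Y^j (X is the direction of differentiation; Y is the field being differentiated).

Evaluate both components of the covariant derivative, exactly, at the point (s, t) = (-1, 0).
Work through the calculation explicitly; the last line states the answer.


E = 32, F = 0, G = 16 at the point
E_s = -40, E_t = 0, F_s = 0, F_t = 0, G_s = -32, G_t = 0
EG - F^2 = 512;  g^inv = (1/512) * [[16, 0], [0, 32]]
first-kind symbols [ij,l] = (1/2)(d_i g_jl + d_j g_il - d_l g_ij): [ss,s] = E_s/2 = -20, [ss,t] = F_s - E_t/2 = 0, [st,s] = E_t/2 = 0, [st,t] = G_s/2 = -16, [tt,s] = F_t - G_s/2 = 16, [tt,t] = G_t/2 = 0
Gamma^s_ij = (G*[ij,s] - F*[ij,t])/(EG - F^2), Gamma^t_ij = (E*[ij,t] - F*[ij,s])/(EG - F^2)
Gamma_sss = -5/8, Gamma_sst = 0, Gamma_stt = 1/2, Gamma_tss = 0, Gamma_tst = -1, Gamma_ttt = 0
X = (0, -7/3), Y = (-1, -7/4) at the point

Answer: (nabla_X Y)^s = 49/24, (nabla_X Y)^t = -7/6


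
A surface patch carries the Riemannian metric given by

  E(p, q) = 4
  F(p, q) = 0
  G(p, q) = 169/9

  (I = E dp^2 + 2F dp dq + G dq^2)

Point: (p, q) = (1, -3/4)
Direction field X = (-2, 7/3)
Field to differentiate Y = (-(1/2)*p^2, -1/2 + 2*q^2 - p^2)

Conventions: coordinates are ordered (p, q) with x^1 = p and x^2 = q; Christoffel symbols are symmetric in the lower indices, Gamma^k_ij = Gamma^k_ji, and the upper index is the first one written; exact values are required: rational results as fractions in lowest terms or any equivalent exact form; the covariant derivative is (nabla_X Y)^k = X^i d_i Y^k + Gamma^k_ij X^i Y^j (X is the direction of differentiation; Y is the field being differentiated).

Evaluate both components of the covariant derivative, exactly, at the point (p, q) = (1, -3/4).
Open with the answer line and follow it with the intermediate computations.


Answer: (nabla_X Y)^p = 2, (nabla_X Y)^q = -3

E = 4, F = 0, G = 169/9 at the point
E_p = 0, E_q = 0, F_p = 0, F_q = 0, G_p = 0, G_q = 0
EG - F^2 = 676/9;  g^inv = (9/676) * [[169/9, 0], [0, 4]]
first-kind symbols [ij,l] = (1/2)(d_i g_jl + d_j g_il - d_l g_ij): [pp,p] = E_p/2 = 0, [pp,q] = F_p - E_q/2 = 0, [pq,p] = E_q/2 = 0, [pq,q] = G_p/2 = 0, [qq,p] = F_q - G_p/2 = 0, [qq,q] = G_q/2 = 0
Gamma^p_ij = (G*[ij,p] - F*[ij,q])/(EG - F^2), Gamma^q_ij = (E*[ij,q] - F*[ij,p])/(EG - F^2)
Gamma_ppp = 0, Gamma_ppq = 0, Gamma_pqq = 0, Gamma_qpp = 0, Gamma_qpq = 0, Gamma_qqq = 0
X = (-2, 7/3), Y = (-1/2, -3/8) at the point


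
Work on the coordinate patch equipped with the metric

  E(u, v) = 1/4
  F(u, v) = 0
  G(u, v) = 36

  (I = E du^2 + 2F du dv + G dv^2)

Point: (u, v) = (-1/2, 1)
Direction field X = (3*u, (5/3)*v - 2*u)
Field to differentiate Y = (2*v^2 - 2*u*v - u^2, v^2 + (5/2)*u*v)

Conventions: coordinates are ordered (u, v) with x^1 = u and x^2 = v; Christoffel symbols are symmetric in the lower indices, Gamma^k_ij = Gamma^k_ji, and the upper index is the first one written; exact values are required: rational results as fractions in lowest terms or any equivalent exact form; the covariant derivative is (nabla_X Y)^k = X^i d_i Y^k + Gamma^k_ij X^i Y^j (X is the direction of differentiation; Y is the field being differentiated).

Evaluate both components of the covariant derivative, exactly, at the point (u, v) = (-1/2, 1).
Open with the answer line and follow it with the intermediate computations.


Answer: (nabla_X Y)^u = 89/6, (nabla_X Y)^v = -7/4

E = 1/4, F = 0, G = 36 at the point
E_u = 0, E_v = 0, F_u = 0, F_v = 0, G_u = 0, G_v = 0
EG - F^2 = 9;  g^inv = (1/9) * [[36, 0], [0, 1/4]]
first-kind symbols [ij,l] = (1/2)(d_i g_jl + d_j g_il - d_l g_ij): [uu,u] = E_u/2 = 0, [uu,v] = F_u - E_v/2 = 0, [uv,u] = E_v/2 = 0, [uv,v] = G_u/2 = 0, [vv,u] = F_v - G_u/2 = 0, [vv,v] = G_v/2 = 0
Gamma^u_ij = (G*[ij,u] - F*[ij,v])/(EG - F^2), Gamma^v_ij = (E*[ij,v] - F*[ij,u])/(EG - F^2)
Gamma_uuu = 0, Gamma_uuv = 0, Gamma_uvv = 0, Gamma_vuu = 0, Gamma_vuv = 0, Gamma_vvv = 0
X = (-3/2, 8/3), Y = (11/4, -1/4) at the point


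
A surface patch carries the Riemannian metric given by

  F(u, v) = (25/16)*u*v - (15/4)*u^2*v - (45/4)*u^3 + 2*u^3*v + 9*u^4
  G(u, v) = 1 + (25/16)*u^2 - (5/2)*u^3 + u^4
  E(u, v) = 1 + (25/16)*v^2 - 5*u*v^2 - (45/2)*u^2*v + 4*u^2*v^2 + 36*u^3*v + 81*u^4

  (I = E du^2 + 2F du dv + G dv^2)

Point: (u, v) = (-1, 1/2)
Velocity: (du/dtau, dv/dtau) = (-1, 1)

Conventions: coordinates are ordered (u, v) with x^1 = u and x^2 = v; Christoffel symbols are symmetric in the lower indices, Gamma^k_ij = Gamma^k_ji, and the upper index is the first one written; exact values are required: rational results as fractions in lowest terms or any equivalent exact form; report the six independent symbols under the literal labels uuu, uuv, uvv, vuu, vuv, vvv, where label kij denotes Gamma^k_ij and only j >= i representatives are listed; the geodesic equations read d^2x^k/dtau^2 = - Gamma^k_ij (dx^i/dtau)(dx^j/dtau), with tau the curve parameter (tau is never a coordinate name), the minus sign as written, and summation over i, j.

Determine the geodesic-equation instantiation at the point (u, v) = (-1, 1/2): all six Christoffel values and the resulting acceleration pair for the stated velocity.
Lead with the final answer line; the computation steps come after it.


Answer: Gamma_uuu = -8024/3869, Gamma_uuv = -1534/3869, Gamma_uvv = 0, Gamma_vuu = -2448/3869, Gamma_vuv = -468/3869, Gamma_vvv = 0; accelerations (d^2u/dtau^2, d^2v/dtau^2) = (4956/3869, 1512/3869)

E = 3545/64, F = 531/32, G = 97/16 at the point
E_u = -1003/4, E_v = -767/16, F_u = -1991/32, F_v = -117/16, G_u = -117/8, G_v = 0
EG - F^2 = 3869/64;  g^inv = (64/3869) * [[97/16, -531/32], [-531/32, 3545/64]]
first-kind symbols [ij,l] = (1/2)(d_i g_jl + d_j g_il - d_l g_ij): [uu,u] = E_u/2 = -1003/8, [uu,v] = F_u - E_v/2 = -153/4, [uv,u] = E_v/2 = -767/32, [uv,v] = G_u/2 = -117/16, [vv,u] = F_v - G_u/2 = 0, [vv,v] = G_v/2 = 0
Gamma^u_ij = (G*[ij,u] - F*[ij,v])/(EG - F^2), Gamma^v_ij = (E*[ij,v] - F*[ij,u])/(EG - F^2)
Gamma_uuu = -8024/3869, Gamma_uuv = -1534/3869, Gamma_uvv = 0, Gamma_vuu = -2448/3869, Gamma_vuv = -468/3869, Gamma_vvv = 0
d^2u/dtau^2 = -(Gamma_uuu*(-1)^2 + 2*Gamma_uuv*(-1)*(1) + Gamma_uvv*(1)^2) = 4956/3869
d^2v/dtau^2 = -(Gamma_vuu*(-1)^2 + 2*Gamma_vuv*(-1)*(1) + Gamma_vvv*(1)^2) = 1512/3869


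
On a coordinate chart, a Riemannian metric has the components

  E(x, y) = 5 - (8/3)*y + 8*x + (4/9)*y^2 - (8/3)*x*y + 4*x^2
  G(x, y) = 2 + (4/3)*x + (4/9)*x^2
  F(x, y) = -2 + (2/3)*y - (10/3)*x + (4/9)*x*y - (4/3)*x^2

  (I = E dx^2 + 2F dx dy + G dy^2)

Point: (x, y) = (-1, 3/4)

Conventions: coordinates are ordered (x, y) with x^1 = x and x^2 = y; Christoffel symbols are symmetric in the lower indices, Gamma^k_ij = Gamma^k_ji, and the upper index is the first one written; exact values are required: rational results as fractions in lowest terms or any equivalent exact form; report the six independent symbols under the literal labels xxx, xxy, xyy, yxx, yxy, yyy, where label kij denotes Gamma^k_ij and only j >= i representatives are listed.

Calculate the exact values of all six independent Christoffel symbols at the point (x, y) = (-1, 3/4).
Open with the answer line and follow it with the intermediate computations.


Answer: Gamma_xxx = -36/49, Gamma_xxy = 12/49, Gamma_xyy = 0, Gamma_yxx = -24/49, Gamma_yxy = 8/49, Gamma_yyy = 0

E = 5/4, F = 1/6, G = 10/9 at the point
E_x = -2, E_y = 2/3, F_x = -1/3, F_y = 2/9, G_x = 4/9, G_y = 0
EG - F^2 = 49/36;  g^inv = (36/49) * [[10/9, -1/6], [-1/6, 5/4]]
first-kind symbols [ij,l] = (1/2)(d_i g_jl + d_j g_il - d_l g_ij): [xx,x] = E_x/2 = -1, [xx,y] = F_x - E_y/2 = -2/3, [xy,x] = E_y/2 = 1/3, [xy,y] = G_x/2 = 2/9, [yy,x] = F_y - G_x/2 = 0, [yy,y] = G_y/2 = 0
Gamma^x_ij = (G*[ij,x] - F*[ij,y])/(EG - F^2), Gamma^y_ij = (E*[ij,y] - F*[ij,x])/(EG - F^2)


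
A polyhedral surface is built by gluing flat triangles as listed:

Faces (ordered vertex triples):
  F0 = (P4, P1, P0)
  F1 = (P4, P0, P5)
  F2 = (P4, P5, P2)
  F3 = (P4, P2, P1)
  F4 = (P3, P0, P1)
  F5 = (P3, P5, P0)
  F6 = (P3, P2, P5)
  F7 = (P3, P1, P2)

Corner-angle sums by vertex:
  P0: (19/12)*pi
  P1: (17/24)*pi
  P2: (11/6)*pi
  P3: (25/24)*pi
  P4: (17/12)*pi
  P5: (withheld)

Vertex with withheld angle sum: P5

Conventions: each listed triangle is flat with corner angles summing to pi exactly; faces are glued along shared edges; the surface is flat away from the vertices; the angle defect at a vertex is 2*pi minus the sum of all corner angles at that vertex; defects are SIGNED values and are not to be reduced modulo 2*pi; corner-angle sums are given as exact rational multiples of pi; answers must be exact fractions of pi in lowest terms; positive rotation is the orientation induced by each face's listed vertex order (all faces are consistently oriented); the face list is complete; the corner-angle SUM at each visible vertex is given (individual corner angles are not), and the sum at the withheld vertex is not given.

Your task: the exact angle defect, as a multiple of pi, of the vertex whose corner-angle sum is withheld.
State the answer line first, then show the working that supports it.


Answer: defect(P5) = (7/12)*pi

V = 6, E = 12, F = 8; chi = V - E + F = 2
Gauss-Bonnet: total defect = 2*pi*chi = 4*pi; visible defects sum to (41/12)*pi


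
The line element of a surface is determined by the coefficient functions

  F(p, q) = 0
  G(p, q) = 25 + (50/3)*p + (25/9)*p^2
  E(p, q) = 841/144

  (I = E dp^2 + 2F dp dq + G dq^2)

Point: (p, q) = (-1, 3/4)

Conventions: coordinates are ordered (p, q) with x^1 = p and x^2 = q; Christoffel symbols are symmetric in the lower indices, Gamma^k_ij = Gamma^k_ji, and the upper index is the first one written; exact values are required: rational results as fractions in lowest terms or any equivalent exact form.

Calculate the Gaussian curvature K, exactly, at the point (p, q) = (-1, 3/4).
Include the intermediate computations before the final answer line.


E = 841/144, F = 0, G = 100/9, EG - F^2 = 21025/324 at the point
E_p = 0, E_q = 0, F_p = 0, F_q = 0, G_p = 100/9, G_q = 0
E_qq = 0, F_pq = 0, G_pp = 50/9
Apply the Brioschi formula K = (det M1 - det M2)/(EG - F^2)^2 over the derivative matrices of E, F, G.
M1 = [[-E_qq/2 + F_pq - G_pp/2, E_p/2, F_p - E_q/2], [F_q - G_p/2, E, F], [G_q/2, F, G]] = [[-25/9, 0, 0], [-50/9, 841/144, 0], [0, 0, 100/9]]; det M1 = -525625/2916
M2 = [[0, E_q/2, G_p/2], [E_q/2, E, F], [G_p/2, F, G]] = [[0, 0, 50/9], [0, 841/144, 0], [50/9, 0, 100/9]]; det M2 = -525625/2916
det M1 - det M2 = 0; K = 0 / (21025/324)^2 = 0

Answer: K = 0


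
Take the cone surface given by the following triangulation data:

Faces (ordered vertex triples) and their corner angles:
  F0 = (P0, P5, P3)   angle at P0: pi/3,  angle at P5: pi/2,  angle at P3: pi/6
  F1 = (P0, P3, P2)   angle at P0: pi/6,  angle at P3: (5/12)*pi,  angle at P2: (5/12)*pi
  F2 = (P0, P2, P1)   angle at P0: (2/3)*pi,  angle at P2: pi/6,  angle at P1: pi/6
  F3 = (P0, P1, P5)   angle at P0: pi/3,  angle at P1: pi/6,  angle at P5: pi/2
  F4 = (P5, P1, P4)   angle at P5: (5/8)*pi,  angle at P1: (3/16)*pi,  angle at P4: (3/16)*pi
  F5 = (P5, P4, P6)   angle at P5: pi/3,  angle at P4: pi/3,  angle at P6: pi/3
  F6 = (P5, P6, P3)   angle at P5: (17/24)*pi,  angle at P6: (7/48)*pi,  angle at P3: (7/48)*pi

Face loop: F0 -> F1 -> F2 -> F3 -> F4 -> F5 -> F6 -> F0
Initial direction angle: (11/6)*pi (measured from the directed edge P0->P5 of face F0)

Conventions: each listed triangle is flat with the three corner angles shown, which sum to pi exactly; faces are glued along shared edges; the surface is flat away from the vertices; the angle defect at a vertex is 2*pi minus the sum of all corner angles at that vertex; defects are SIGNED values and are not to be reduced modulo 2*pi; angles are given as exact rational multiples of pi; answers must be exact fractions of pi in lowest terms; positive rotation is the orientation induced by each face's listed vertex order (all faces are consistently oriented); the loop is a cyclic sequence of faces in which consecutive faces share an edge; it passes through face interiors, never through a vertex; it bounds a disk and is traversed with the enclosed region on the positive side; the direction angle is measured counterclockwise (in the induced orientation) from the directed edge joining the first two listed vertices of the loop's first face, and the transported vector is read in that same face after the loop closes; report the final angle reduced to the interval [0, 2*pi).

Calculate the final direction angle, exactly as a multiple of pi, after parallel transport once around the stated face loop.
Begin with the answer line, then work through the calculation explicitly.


Answer: final direction angle = (5/3)*pi

enclosed vertex P0: corner angles sum to (3/2)*pi, defect = 2*pi - (3/2)*pi = pi/2
enclosed vertex P5: corner angles sum to (8/3)*pi, defect = 2*pi - (8/3)*pi = (-2/3)*pi
summing the enclosed defects onto the initial angle, mod 2*pi in the induced orientation:
final angle = (11/6)*pi - pi/6 = (5/3)*pi (mod 2*pi)


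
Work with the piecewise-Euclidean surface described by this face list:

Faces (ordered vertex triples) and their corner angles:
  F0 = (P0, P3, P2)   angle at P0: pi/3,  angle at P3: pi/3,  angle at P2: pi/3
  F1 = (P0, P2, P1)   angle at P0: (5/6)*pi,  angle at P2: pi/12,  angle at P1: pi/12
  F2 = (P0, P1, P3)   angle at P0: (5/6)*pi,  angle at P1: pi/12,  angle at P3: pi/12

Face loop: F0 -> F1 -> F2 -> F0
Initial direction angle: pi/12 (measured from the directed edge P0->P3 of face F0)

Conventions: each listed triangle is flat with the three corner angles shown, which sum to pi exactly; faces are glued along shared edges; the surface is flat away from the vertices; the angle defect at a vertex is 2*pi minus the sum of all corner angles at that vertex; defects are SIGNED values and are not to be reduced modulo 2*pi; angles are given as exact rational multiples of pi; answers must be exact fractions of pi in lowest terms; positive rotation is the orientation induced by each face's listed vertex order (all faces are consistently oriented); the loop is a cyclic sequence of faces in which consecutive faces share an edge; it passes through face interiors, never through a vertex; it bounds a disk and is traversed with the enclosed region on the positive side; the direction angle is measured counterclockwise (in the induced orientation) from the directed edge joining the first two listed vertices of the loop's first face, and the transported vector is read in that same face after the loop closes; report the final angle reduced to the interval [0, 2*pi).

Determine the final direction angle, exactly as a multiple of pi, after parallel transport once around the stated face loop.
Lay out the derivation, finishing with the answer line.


enclosed vertex P0: corner angles sum to 2*pi, defect = 2*pi - 2*pi = 0
the rotation equals the total enclosed defect, so the final angle is initial + defects (mod 2*pi)
final angle = pi/12 + 0 = pi/12 (mod 2*pi)

Answer: final direction angle = pi/12


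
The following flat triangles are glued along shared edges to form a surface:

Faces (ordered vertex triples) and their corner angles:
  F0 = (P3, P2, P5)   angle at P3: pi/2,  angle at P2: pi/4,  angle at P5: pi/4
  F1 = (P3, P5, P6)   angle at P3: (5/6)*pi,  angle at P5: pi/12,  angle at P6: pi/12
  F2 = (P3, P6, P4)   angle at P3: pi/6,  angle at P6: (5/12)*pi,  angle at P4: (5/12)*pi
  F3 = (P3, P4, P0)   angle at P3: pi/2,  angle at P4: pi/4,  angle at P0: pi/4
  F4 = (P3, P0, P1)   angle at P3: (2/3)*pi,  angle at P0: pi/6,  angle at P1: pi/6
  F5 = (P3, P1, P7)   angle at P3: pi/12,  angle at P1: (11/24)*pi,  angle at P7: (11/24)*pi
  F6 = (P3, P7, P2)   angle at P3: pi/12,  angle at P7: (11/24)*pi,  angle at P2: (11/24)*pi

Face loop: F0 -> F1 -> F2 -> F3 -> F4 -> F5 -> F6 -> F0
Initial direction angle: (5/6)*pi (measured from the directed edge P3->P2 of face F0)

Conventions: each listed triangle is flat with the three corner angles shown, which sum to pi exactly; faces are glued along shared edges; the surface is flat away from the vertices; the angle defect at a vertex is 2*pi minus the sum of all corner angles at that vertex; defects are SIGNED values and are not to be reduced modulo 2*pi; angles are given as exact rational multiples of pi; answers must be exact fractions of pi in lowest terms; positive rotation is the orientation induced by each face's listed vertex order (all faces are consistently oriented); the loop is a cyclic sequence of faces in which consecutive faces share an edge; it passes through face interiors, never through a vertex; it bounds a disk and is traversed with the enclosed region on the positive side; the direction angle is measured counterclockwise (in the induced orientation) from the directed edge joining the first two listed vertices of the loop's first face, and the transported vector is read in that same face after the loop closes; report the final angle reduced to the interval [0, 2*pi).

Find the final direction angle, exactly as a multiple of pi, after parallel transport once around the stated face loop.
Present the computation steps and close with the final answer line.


enclosed vertex P3: corner angles sum to (17/6)*pi, defect = 2*pi - (17/6)*pi = (-5/6)*pi
holonomy = initial angle + sum of enclosed defects (mod 2*pi), positive in the induced orientation
final angle = (5/6)*pi - (5/6)*pi = 0 (mod 2*pi)

Answer: final direction angle = 0
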